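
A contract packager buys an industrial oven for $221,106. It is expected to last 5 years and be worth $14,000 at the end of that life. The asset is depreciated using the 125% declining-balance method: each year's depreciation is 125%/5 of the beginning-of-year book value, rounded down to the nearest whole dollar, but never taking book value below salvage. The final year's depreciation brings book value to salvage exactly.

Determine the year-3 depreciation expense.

Depreciable base = $221,106 − $14,000 = $207,106.
Year 1: ⌊$221,106 × 125%/5⌋ = $55,276. Book value $165,830.
Year 2: ⌊$165,830 × 125%/5⌋ = $41,457. Book value $124,373.
Year 3: ⌊$124,373 × 125%/5⌋ = $31,093. Book value $93,280.

$31,093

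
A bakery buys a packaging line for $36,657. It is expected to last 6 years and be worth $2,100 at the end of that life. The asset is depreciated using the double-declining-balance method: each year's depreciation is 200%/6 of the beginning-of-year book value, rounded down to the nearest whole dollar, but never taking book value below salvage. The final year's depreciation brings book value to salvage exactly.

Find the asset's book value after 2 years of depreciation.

Depreciable base = $36,657 − $2,100 = $34,557.
Year 1: ⌊$36,657 × 200%/6⌋ = $12,219. Book value $24,438.
Year 2: ⌊$24,438 × 200%/6⌋ = $8,146. Book value $16,292.

$16,292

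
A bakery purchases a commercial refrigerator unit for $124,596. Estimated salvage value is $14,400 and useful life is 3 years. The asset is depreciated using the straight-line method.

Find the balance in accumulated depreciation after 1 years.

Depreciable base = $124,596 − $14,400 = $110,196.
Annual expense = $110,196 / 3 = $36,732.
End of year 1: book value $87,864.
Accumulated through year 1 = $124,596 − $87,864 = $36,732.

$36,732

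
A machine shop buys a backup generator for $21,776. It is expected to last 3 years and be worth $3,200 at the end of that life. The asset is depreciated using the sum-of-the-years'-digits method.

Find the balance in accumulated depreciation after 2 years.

Depreciable base = $21,776 − $3,200 = $18,576.
Sum of the years' digits = 3+2+1 = 6.
Year 1: $18,576 × 3/6 = $9,288. Book value $12,488.
Year 2: $18,576 × 2/6 = $6,192. Book value $6,296.
Accumulated through year 2 = $21,776 − $6,296 = $15,480.

$15,480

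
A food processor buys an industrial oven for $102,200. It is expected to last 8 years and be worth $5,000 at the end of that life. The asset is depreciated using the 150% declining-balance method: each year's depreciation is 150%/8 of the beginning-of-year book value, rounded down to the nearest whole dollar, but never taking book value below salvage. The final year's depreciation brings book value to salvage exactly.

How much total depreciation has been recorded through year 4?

Depreciable base = $102,200 − $5,000 = $97,200.
Year 1: ⌊$102,200 × 150%/8⌋ = $19,162. Book value $83,038.
Year 2: ⌊$83,038 × 150%/8⌋ = $15,569. Book value $67,469.
Year 3: ⌊$67,469 × 150%/8⌋ = $12,650. Book value $54,819.
Year 4: ⌊$54,819 × 150%/8⌋ = $10,278. Book value $44,541.
Accumulated through year 4 = $102,200 − $44,541 = $57,659.

$57,659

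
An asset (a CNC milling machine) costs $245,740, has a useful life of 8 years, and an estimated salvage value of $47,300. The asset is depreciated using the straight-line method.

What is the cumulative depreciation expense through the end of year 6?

$148,830

Depreciable base = $245,740 − $47,300 = $198,440.
Annual expense = $198,440 / 8 = $24,805.
End of year 1: book value $220,935.
End of year 2: book value $196,130.
End of year 3: book value $171,325.
End of year 4: book value $146,520.
End of year 5: book value $121,715.
End of year 6: book value $96,910.
Accumulated through year 6 = $245,740 − $96,910 = $148,830.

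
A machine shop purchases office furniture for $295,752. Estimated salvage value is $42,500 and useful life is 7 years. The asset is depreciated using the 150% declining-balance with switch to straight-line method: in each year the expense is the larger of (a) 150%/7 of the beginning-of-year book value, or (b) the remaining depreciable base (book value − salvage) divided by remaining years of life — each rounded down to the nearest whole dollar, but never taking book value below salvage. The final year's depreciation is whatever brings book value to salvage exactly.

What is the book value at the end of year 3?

$143,458

Depreciable base = $295,752 − $42,500 = $253,252.
Year 1: DB = ⌊$295,752 × 150%/7⌋ = $63,375; SL = ⌊$253,252/7⌋ = $36,178 → take DB $63,375. Book value $232,377.
Year 2: DB = ⌊$232,377 × 150%/7⌋ = $49,795; SL = ⌊$189,877/6⌋ = $31,646 → take DB $49,795. Book value $182,582.
Year 3: DB = ⌊$182,582 × 150%/7⌋ = $39,124; SL = ⌊$140,082/5⌋ = $28,016 → take DB $39,124. Book value $143,458.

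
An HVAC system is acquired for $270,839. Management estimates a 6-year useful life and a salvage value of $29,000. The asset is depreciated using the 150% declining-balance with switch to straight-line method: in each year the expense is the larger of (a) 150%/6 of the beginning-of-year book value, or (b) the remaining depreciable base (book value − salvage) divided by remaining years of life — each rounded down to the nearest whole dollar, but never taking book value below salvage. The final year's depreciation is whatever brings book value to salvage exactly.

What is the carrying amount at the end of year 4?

Depreciable base = $270,839 − $29,000 = $241,839.
Year 1: DB = ⌊$270,839 × 150%/6⌋ = $67,709; SL = ⌊$241,839/6⌋ = $40,306 → take DB $67,709. Book value $203,130.
Year 2: DB = ⌊$203,130 × 150%/6⌋ = $50,782; SL = ⌊$174,130/5⌋ = $34,826 → take DB $50,782. Book value $152,348.
Year 3: DB = ⌊$152,348 × 150%/6⌋ = $38,087; SL = ⌊$123,348/4⌋ = $30,837 → take DB $38,087. Book value $114,261.
Year 4: DB = ⌊$114,261 × 150%/6⌋ = $28,565; SL = ⌊$85,261/3⌋ = $28,420 → take DB $28,565. Book value $85,696.

$85,696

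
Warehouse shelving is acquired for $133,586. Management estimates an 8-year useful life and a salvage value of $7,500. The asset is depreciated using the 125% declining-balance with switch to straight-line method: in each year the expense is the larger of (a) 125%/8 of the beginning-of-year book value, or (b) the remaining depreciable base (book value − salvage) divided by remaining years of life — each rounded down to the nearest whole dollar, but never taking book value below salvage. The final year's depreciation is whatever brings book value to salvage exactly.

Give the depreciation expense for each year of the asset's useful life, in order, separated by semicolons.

$20,872; $17,611; $14,859; $14,548; $14,549; $14,549; $14,549; $14,549

Depreciable base = $133,586 − $7,500 = $126,086.
Year 1: DB = ⌊$133,586 × 125%/8⌋ = $20,872; SL = ⌊$126,086/8⌋ = $15,760 → take DB $20,872. Book value $112,714.
Year 2: DB = ⌊$112,714 × 125%/8⌋ = $17,611; SL = ⌊$105,214/7⌋ = $15,030 → take DB $17,611. Book value $95,103.
Year 3: DB = ⌊$95,103 × 125%/8⌋ = $14,859; SL = ⌊$87,603/6⌋ = $14,600 → take DB $14,859. Book value $80,244.
Year 4: DB = ⌊$80,244 × 125%/8⌋ = $12,538; SL = ⌊$72,744/5⌋ = $14,548 → take SL $14,548. Book value $65,696.
Year 5: DB = ⌊$65,696 × 125%/8⌋ = $10,265; SL = ⌊$58,196/4⌋ = $14,549 → take SL $14,549. Book value $51,147.
Year 6: DB = ⌊$51,147 × 125%/8⌋ = $7,991; SL = ⌊$43,647/3⌋ = $14,549 → take SL $14,549. Book value $36,598.
Year 7: DB = ⌊$36,598 × 125%/8⌋ = $5,718; SL = ⌊$29,098/2⌋ = $14,549 → take SL $14,549. Book value $22,049.
Year 8 (final): $22,049 − $7,500 = $14,549. Book value $7,500.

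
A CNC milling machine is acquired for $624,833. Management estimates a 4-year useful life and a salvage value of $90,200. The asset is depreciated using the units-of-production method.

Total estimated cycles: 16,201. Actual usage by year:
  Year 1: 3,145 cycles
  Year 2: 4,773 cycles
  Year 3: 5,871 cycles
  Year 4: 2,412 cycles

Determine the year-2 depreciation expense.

Depreciable base = $624,833 − $90,200 = $534,633.
Rate = $534,633 / 16,201 cycles = $33 per cycle.
Year 1: 3,145 × $33 = $103,785. Book value $521,048.
Year 2: 4,773 × $33 = $157,509. Book value $363,539.

$157,509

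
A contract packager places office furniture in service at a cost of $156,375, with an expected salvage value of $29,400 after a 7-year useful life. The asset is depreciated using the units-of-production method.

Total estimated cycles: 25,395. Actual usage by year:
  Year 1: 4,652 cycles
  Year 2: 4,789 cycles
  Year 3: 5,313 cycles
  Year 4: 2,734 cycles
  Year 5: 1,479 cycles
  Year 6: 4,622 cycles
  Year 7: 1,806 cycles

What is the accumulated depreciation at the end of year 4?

$87,440

Depreciable base = $156,375 − $29,400 = $126,975.
Rate = $126,975 / 25,395 cycles = $5 per cycle.
Year 1: 4,652 × $5 = $23,260. Book value $133,115.
Year 2: 4,789 × $5 = $23,945. Book value $109,170.
Year 3: 5,313 × $5 = $26,565. Book value $82,605.
Year 4: 2,734 × $5 = $13,670. Book value $68,935.
Accumulated through year 4 = $156,375 − $68,935 = $87,440.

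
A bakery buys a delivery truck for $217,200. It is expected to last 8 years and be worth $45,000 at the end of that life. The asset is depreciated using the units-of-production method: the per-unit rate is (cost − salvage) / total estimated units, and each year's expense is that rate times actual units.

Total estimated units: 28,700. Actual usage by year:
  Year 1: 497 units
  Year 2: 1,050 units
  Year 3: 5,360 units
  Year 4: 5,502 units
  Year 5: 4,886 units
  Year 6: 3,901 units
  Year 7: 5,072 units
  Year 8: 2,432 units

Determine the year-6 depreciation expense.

Depreciable base = $217,200 − $45,000 = $172,200.
Rate = $172,200 / 28,700 units = $6 per unit.
Year 1: 497 × $6 = $2,982. Book value $214,218.
Year 2: 1,050 × $6 = $6,300. Book value $207,918.
Year 3: 5,360 × $6 = $32,160. Book value $175,758.
Year 4: 5,502 × $6 = $33,012. Book value $142,746.
Year 5: 4,886 × $6 = $29,316. Book value $113,430.
Year 6: 3,901 × $6 = $23,406. Book value $90,024.

$23,406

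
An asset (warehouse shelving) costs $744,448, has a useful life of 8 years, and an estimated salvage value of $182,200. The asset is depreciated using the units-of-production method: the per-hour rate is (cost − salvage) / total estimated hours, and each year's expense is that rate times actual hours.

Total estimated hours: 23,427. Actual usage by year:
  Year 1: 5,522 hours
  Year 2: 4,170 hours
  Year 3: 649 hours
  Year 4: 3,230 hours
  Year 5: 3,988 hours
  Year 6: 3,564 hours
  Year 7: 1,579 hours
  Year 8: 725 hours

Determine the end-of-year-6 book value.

$237,496

Depreciable base = $744,448 − $182,200 = $562,248.
Rate = $562,248 / 23,427 hours = $24 per hour.
Year 1: 5,522 × $24 = $132,528. Book value $611,920.
Year 2: 4,170 × $24 = $100,080. Book value $511,840.
Year 3: 649 × $24 = $15,576. Book value $496,264.
Year 4: 3,230 × $24 = $77,520. Book value $418,744.
Year 5: 3,988 × $24 = $95,712. Book value $323,032.
Year 6: 3,564 × $24 = $85,536. Book value $237,496.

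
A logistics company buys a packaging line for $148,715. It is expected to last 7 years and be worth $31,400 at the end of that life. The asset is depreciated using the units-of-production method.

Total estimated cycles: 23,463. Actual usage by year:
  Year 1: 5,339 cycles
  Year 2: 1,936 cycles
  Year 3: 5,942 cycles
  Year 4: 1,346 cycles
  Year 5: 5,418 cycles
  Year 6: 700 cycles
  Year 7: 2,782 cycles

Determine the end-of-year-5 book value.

Depreciable base = $148,715 − $31,400 = $117,315.
Rate = $117,315 / 23,463 cycles = $5 per cycle.
Year 1: 5,339 × $5 = $26,695. Book value $122,020.
Year 2: 1,936 × $5 = $9,680. Book value $112,340.
Year 3: 5,942 × $5 = $29,710. Book value $82,630.
Year 4: 1,346 × $5 = $6,730. Book value $75,900.
Year 5: 5,418 × $5 = $27,090. Book value $48,810.

$48,810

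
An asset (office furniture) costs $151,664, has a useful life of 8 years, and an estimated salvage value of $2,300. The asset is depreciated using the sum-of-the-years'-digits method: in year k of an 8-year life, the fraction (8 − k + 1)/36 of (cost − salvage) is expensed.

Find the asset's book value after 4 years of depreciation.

$43,790

Depreciable base = $151,664 − $2,300 = $149,364.
Sum of the years' digits = 8+7+6+5+4+3+2+1 = 36.
Year 1: $149,364 × 8/36 = $33,192. Book value $118,472.
Year 2: $149,364 × 7/36 = $29,043. Book value $89,429.
Year 3: $149,364 × 6/36 = $24,894. Book value $64,535.
Year 4: $149,364 × 5/36 = $20,745. Book value $43,790.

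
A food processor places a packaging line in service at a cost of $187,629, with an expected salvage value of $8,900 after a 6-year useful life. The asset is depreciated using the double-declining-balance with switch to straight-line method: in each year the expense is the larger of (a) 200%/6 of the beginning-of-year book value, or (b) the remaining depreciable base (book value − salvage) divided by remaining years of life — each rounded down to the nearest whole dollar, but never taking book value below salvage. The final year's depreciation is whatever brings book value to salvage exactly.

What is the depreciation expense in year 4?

$18,531

Depreciable base = $187,629 − $8,900 = $178,729.
Year 1: DB = ⌊$187,629 × 200%/6⌋ = $62,543; SL = ⌊$178,729/6⌋ = $29,788 → take DB $62,543. Book value $125,086.
Year 2: DB = ⌊$125,086 × 200%/6⌋ = $41,695; SL = ⌊$116,186/5⌋ = $23,237 → take DB $41,695. Book value $83,391.
Year 3: DB = ⌊$83,391 × 200%/6⌋ = $27,797; SL = ⌊$74,491/4⌋ = $18,622 → take DB $27,797. Book value $55,594.
Year 4: DB = ⌊$55,594 × 200%/6⌋ = $18,531; SL = ⌊$46,694/3⌋ = $15,564 → take DB $18,531. Book value $37,063.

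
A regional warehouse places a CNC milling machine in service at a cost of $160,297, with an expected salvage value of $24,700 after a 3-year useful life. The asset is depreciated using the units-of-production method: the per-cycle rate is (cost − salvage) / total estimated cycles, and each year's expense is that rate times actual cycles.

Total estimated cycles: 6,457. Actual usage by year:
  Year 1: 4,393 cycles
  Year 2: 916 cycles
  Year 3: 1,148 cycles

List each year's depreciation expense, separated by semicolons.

Depreciable base = $160,297 − $24,700 = $135,597.
Rate = $135,597 / 6,457 cycles = $21 per cycle.
Year 1: 4,393 × $21 = $92,253. Book value $68,044.
Year 2: 916 × $21 = $19,236. Book value $48,808.
Year 3: 1,148 × $21 = $24,108. Book value $24,700.

$92,253; $19,236; $24,108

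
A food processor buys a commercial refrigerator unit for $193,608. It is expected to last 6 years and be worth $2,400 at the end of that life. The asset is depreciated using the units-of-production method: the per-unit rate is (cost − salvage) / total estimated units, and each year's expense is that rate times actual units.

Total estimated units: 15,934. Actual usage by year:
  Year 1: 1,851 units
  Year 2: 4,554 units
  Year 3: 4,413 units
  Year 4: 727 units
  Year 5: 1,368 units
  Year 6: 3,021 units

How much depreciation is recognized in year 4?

Depreciable base = $193,608 − $2,400 = $191,208.
Rate = $191,208 / 15,934 units = $12 per unit.
Year 1: 1,851 × $12 = $22,212. Book value $171,396.
Year 2: 4,554 × $12 = $54,648. Book value $116,748.
Year 3: 4,413 × $12 = $52,956. Book value $63,792.
Year 4: 727 × $12 = $8,724. Book value $55,068.

$8,724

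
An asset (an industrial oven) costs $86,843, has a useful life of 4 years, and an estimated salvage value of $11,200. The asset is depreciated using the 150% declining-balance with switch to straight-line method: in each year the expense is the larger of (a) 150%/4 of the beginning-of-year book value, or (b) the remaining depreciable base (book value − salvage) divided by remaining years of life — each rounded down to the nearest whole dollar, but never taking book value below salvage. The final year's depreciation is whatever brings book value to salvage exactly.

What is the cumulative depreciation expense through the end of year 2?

$52,919

Depreciable base = $86,843 − $11,200 = $75,643.
Year 1: DB = ⌊$86,843 × 150%/4⌋ = $32,566; SL = ⌊$75,643/4⌋ = $18,910 → take DB $32,566. Book value $54,277.
Year 2: DB = ⌊$54,277 × 150%/4⌋ = $20,353; SL = ⌊$43,077/3⌋ = $14,359 → take DB $20,353. Book value $33,924.
Accumulated through year 2 = $86,843 − $33,924 = $52,919.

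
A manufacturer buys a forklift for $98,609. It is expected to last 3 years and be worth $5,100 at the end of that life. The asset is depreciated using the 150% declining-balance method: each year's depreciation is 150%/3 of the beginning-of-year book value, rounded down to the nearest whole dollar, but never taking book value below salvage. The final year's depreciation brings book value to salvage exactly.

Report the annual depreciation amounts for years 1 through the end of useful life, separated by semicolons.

Depreciable base = $98,609 − $5,100 = $93,509.
Year 1: ⌊$98,609 × 150%/3⌋ = $49,304. Book value $49,305.
Year 2: ⌊$49,305 × 150%/3⌋ = $24,652. Book value $24,653.
Year 3 (final): $24,653 − $5,100 = $19,553. Book value $5,100.

$49,304; $24,652; $19,553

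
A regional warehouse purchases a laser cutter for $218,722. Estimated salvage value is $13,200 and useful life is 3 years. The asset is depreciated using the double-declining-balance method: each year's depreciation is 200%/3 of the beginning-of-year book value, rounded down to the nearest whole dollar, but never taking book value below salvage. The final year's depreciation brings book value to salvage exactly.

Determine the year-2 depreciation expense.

$48,605

Depreciable base = $218,722 − $13,200 = $205,522.
Year 1: ⌊$218,722 × 200%/3⌋ = $145,814. Book value $72,908.
Year 2: ⌊$72,908 × 200%/3⌋ = $48,605. Book value $24,303.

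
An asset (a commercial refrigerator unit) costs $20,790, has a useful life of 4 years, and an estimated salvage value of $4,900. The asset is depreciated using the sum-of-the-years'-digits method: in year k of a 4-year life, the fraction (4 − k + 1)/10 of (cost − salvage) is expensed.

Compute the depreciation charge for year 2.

$4,767

Depreciable base = $20,790 − $4,900 = $15,890.
Sum of the years' digits = 4+3+2+1 = 10.
Year 1: $15,890 × 4/10 = $6,356. Book value $14,434.
Year 2: $15,890 × 3/10 = $4,767. Book value $9,667.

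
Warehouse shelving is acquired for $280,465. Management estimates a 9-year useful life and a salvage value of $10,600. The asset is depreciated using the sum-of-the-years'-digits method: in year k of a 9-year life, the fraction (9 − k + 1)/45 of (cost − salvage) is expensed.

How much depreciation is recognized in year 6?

Depreciable base = $280,465 − $10,600 = $269,865.
Sum of the years' digits = 9+8+7+6+5+4+3+2+1 = 45.
Year 1: $269,865 × 9/45 = $53,973. Book value $226,492.
Year 2: $269,865 × 8/45 = $47,976. Book value $178,516.
Year 3: $269,865 × 7/45 = $41,979. Book value $136,537.
Year 4: $269,865 × 6/45 = $35,982. Book value $100,555.
Year 5: $269,865 × 5/45 = $29,985. Book value $70,570.
Year 6: $269,865 × 4/45 = $23,988. Book value $46,582.

$23,988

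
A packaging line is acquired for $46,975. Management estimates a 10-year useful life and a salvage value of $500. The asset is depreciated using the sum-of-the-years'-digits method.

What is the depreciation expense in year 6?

Depreciable base = $46,975 − $500 = $46,475.
Sum of the years' digits = 10+9+8+7+6+5+4+3+2+1 = 55.
Year 1: $46,475 × 10/55 = $8,450. Book value $38,525.
Year 2: $46,475 × 9/55 = $7,605. Book value $30,920.
Year 3: $46,475 × 8/55 = $6,760. Book value $24,160.
Year 4: $46,475 × 7/55 = $5,915. Book value $18,245.
Year 5: $46,475 × 6/55 = $5,070. Book value $13,175.
Year 6: $46,475 × 5/55 = $4,225. Book value $8,950.

$4,225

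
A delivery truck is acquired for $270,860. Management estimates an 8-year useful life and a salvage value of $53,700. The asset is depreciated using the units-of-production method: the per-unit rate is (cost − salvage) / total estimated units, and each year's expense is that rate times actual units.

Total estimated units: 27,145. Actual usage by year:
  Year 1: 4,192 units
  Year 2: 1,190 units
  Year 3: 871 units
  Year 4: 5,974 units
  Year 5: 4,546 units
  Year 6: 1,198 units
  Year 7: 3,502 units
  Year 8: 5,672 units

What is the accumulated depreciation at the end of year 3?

$50,024

Depreciable base = $270,860 − $53,700 = $217,160.
Rate = $217,160 / 27,145 units = $8 per unit.
Year 1: 4,192 × $8 = $33,536. Book value $237,324.
Year 2: 1,190 × $8 = $9,520. Book value $227,804.
Year 3: 871 × $8 = $6,968. Book value $220,836.
Accumulated through year 3 = $270,860 − $220,836 = $50,024.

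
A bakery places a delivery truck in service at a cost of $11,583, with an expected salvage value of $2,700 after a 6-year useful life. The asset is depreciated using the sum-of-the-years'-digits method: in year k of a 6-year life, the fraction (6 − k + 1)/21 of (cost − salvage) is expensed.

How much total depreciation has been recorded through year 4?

$7,614

Depreciable base = $11,583 − $2,700 = $8,883.
Sum of the years' digits = 6+5+4+3+2+1 = 21.
Year 1: $8,883 × 6/21 = $2,538. Book value $9,045.
Year 2: $8,883 × 5/21 = $2,115. Book value $6,930.
Year 3: $8,883 × 4/21 = $1,692. Book value $5,238.
Year 4: $8,883 × 3/21 = $1,269. Book value $3,969.
Accumulated through year 4 = $11,583 − $3,969 = $7,614.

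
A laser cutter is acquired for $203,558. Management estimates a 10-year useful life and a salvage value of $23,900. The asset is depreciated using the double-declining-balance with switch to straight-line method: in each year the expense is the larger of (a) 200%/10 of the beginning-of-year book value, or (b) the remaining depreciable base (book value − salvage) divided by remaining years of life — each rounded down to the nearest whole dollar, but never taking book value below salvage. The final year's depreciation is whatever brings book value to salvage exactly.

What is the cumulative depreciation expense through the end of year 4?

Depreciable base = $203,558 − $23,900 = $179,658.
Year 1: DB = ⌊$203,558 × 200%/10⌋ = $40,711; SL = ⌊$179,658/10⌋ = $17,965 → take DB $40,711. Book value $162,847.
Year 2: DB = ⌊$162,847 × 200%/10⌋ = $32,569; SL = ⌊$138,947/9⌋ = $15,438 → take DB $32,569. Book value $130,278.
Year 3: DB = ⌊$130,278 × 200%/10⌋ = $26,055; SL = ⌊$106,378/8⌋ = $13,297 → take DB $26,055. Book value $104,223.
Year 4: DB = ⌊$104,223 × 200%/10⌋ = $20,844; SL = ⌊$80,323/7⌋ = $11,474 → take DB $20,844. Book value $83,379.
Accumulated through year 4 = $203,558 − $83,379 = $120,179.

$120,179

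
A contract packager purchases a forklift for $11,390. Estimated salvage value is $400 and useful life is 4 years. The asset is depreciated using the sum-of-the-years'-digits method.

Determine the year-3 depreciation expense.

$2,198

Depreciable base = $11,390 − $400 = $10,990.
Sum of the years' digits = 4+3+2+1 = 10.
Year 1: $10,990 × 4/10 = $4,396. Book value $6,994.
Year 2: $10,990 × 3/10 = $3,297. Book value $3,697.
Year 3: $10,990 × 2/10 = $2,198. Book value $1,499.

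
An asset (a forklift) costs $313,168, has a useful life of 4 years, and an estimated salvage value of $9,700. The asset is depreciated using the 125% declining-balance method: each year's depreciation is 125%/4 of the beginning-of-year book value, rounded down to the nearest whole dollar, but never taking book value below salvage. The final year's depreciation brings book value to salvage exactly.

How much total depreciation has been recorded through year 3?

Depreciable base = $313,168 − $9,700 = $303,468.
Year 1: ⌊$313,168 × 125%/4⌋ = $97,865. Book value $215,303.
Year 2: ⌊$215,303 × 125%/4⌋ = $67,282. Book value $148,021.
Year 3: ⌊$148,021 × 125%/4⌋ = $46,256. Book value $101,765.
Accumulated through year 3 = $313,168 − $101,765 = $211,403.

$211,403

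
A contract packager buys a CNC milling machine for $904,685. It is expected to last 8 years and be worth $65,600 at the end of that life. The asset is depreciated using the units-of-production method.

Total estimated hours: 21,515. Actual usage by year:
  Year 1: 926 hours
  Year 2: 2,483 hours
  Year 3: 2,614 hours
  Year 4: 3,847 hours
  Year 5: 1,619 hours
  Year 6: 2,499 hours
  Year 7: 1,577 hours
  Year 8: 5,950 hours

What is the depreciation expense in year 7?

$61,503

Depreciable base = $904,685 − $65,600 = $839,085.
Rate = $839,085 / 21,515 hours = $39 per hour.
Year 1: 926 × $39 = $36,114. Book value $868,571.
Year 2: 2,483 × $39 = $96,837. Book value $771,734.
Year 3: 2,614 × $39 = $101,946. Book value $669,788.
Year 4: 3,847 × $39 = $150,033. Book value $519,755.
Year 5: 1,619 × $39 = $63,141. Book value $456,614.
Year 6: 2,499 × $39 = $97,461. Book value $359,153.
Year 7: 1,577 × $39 = $61,503. Book value $297,650.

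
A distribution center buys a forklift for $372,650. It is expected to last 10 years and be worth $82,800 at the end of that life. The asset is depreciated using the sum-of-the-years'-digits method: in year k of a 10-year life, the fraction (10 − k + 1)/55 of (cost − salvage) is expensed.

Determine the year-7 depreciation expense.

Depreciable base = $372,650 − $82,800 = $289,850.
Sum of the years' digits = 10+9+8+7+6+5+4+3+2+1 = 55.
Year 1: $289,850 × 10/55 = $52,700. Book value $319,950.
Year 2: $289,850 × 9/55 = $47,430. Book value $272,520.
Year 3: $289,850 × 8/55 = $42,160. Book value $230,360.
Year 4: $289,850 × 7/55 = $36,890. Book value $193,470.
Year 5: $289,850 × 6/55 = $31,620. Book value $161,850.
Year 6: $289,850 × 5/55 = $26,350. Book value $135,500.
Year 7: $289,850 × 4/55 = $21,080. Book value $114,420.

$21,080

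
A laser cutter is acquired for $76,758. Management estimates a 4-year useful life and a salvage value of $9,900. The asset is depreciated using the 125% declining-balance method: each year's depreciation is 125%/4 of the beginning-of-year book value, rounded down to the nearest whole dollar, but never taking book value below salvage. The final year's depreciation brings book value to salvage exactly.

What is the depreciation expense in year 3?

$11,337

Depreciable base = $76,758 − $9,900 = $66,858.
Year 1: ⌊$76,758 × 125%/4⌋ = $23,986. Book value $52,772.
Year 2: ⌊$52,772 × 125%/4⌋ = $16,491. Book value $36,281.
Year 3: ⌊$36,281 × 125%/4⌋ = $11,337. Book value $24,944.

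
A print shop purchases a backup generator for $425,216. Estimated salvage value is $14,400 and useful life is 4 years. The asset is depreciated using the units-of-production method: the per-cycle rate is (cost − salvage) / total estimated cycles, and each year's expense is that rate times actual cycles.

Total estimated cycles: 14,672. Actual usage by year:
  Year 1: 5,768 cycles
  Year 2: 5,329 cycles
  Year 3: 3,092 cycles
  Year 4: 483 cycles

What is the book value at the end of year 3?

Depreciable base = $425,216 − $14,400 = $410,816.
Rate = $410,816 / 14,672 cycles = $28 per cycle.
Year 1: 5,768 × $28 = $161,504. Book value $263,712.
Year 2: 5,329 × $28 = $149,212. Book value $114,500.
Year 3: 3,092 × $28 = $86,576. Book value $27,924.

$27,924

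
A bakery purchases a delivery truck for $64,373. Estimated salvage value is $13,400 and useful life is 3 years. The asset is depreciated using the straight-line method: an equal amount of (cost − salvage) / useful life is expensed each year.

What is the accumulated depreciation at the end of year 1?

$16,991

Depreciable base = $64,373 − $13,400 = $50,973.
Annual expense = $50,973 / 3 = $16,991.
End of year 1: book value $47,382.
Accumulated through year 1 = $64,373 − $47,382 = $16,991.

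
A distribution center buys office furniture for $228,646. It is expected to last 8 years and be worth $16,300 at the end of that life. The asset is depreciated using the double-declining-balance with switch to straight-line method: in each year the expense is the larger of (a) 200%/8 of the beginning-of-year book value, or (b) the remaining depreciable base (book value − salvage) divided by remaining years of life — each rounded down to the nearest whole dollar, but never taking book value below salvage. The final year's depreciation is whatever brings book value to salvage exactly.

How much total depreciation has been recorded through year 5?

Depreciable base = $228,646 − $16,300 = $212,346.
Year 1: DB = ⌊$228,646 × 200%/8⌋ = $57,161; SL = ⌊$212,346/8⌋ = $26,543 → take DB $57,161. Book value $171,485.
Year 2: DB = ⌊$171,485 × 200%/8⌋ = $42,871; SL = ⌊$155,185/7⌋ = $22,169 → take DB $42,871. Book value $128,614.
Year 3: DB = ⌊$128,614 × 200%/8⌋ = $32,153; SL = ⌊$112,314/6⌋ = $18,719 → take DB $32,153. Book value $96,461.
Year 4: DB = ⌊$96,461 × 200%/8⌋ = $24,115; SL = ⌊$80,161/5⌋ = $16,032 → take DB $24,115. Book value $72,346.
Year 5: DB = ⌊$72,346 × 200%/8⌋ = $18,086; SL = ⌊$56,046/4⌋ = $14,011 → take DB $18,086. Book value $54,260.
Accumulated through year 5 = $228,646 − $54,260 = $174,386.

$174,386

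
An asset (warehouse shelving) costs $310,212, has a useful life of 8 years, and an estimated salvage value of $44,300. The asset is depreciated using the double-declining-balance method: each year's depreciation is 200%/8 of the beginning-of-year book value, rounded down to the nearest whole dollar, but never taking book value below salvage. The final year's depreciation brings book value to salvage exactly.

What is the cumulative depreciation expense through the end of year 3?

$179,340

Depreciable base = $310,212 − $44,300 = $265,912.
Year 1: ⌊$310,212 × 200%/8⌋ = $77,553. Book value $232,659.
Year 2: ⌊$232,659 × 200%/8⌋ = $58,164. Book value $174,495.
Year 3: ⌊$174,495 × 200%/8⌋ = $43,623. Book value $130,872.
Accumulated through year 3 = $310,212 − $130,872 = $179,340.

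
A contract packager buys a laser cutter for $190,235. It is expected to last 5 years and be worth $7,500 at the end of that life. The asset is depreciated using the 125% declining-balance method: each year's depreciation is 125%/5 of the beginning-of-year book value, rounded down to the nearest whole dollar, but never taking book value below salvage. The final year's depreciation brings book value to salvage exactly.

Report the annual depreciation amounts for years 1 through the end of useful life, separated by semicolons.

Depreciable base = $190,235 − $7,500 = $182,735.
Year 1: ⌊$190,235 × 125%/5⌋ = $47,558. Book value $142,677.
Year 2: ⌊$142,677 × 125%/5⌋ = $35,669. Book value $107,008.
Year 3: ⌊$107,008 × 125%/5⌋ = $26,752. Book value $80,256.
Year 4: ⌊$80,256 × 125%/5⌋ = $20,064. Book value $60,192.
Year 5 (final): $60,192 − $7,500 = $52,692. Book value $7,500.

$47,558; $35,669; $26,752; $20,064; $52,692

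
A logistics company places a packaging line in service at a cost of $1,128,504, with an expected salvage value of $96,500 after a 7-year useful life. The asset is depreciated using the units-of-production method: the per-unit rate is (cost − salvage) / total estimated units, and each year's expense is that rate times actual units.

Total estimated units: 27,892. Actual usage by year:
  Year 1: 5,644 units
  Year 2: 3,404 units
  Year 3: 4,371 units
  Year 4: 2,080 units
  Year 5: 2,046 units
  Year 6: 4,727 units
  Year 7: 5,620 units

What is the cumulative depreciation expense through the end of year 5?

$649,165

Depreciable base = $1,128,504 − $96,500 = $1,032,004.
Rate = $1,032,004 / 27,892 units = $37 per unit.
Year 1: 5,644 × $37 = $208,828. Book value $919,676.
Year 2: 3,404 × $37 = $125,948. Book value $793,728.
Year 3: 4,371 × $37 = $161,727. Book value $632,001.
Year 4: 2,080 × $37 = $76,960. Book value $555,041.
Year 5: 2,046 × $37 = $75,702. Book value $479,339.
Accumulated through year 5 = $1,128,504 − $479,339 = $649,165.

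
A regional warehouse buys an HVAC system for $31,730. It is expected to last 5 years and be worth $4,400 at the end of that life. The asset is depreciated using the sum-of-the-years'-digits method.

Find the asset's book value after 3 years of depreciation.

Depreciable base = $31,730 − $4,400 = $27,330.
Sum of the years' digits = 5+4+3+2+1 = 15.
Year 1: $27,330 × 5/15 = $9,110. Book value $22,620.
Year 2: $27,330 × 4/15 = $7,288. Book value $15,332.
Year 3: $27,330 × 3/15 = $5,466. Book value $9,866.

$9,866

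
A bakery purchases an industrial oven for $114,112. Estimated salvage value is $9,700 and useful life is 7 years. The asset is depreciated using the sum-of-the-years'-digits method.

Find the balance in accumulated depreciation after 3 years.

Depreciable base = $114,112 − $9,700 = $104,412.
Sum of the years' digits = 7+6+5+4+3+2+1 = 28.
Year 1: $104,412 × 7/28 = $26,103. Book value $88,009.
Year 2: $104,412 × 6/28 = $22,374. Book value $65,635.
Year 3: $104,412 × 5/28 = $18,645. Book value $46,990.
Accumulated through year 3 = $114,112 − $46,990 = $67,122.

$67,122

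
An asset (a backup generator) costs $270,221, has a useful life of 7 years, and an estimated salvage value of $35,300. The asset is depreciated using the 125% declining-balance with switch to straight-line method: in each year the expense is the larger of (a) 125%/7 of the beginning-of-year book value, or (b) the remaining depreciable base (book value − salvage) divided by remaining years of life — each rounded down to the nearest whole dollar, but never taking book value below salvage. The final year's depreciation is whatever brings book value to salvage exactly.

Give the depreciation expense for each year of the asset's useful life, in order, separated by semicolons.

Depreciable base = $270,221 − $35,300 = $234,921.
Year 1: DB = ⌊$270,221 × 125%/7⌋ = $48,253; SL = ⌊$234,921/7⌋ = $33,560 → take DB $48,253. Book value $221,968.
Year 2: DB = ⌊$221,968 × 125%/7⌋ = $39,637; SL = ⌊$186,668/6⌋ = $31,111 → take DB $39,637. Book value $182,331.
Year 3: DB = ⌊$182,331 × 125%/7⌋ = $32,559; SL = ⌊$147,031/5⌋ = $29,406 → take DB $32,559. Book value $149,772.
Year 4: DB = ⌊$149,772 × 125%/7⌋ = $26,745; SL = ⌊$114,472/4⌋ = $28,618 → take SL $28,618. Book value $121,154.
Year 5: DB = ⌊$121,154 × 125%/7⌋ = $21,634; SL = ⌊$85,854/3⌋ = $28,618 → take SL $28,618. Book value $92,536.
Year 6: DB = ⌊$92,536 × 125%/7⌋ = $16,524; SL = ⌊$57,236/2⌋ = $28,618 → take SL $28,618. Book value $63,918.
Year 7 (final): $63,918 − $35,300 = $28,618. Book value $35,300.

$48,253; $39,637; $32,559; $28,618; $28,618; $28,618; $28,618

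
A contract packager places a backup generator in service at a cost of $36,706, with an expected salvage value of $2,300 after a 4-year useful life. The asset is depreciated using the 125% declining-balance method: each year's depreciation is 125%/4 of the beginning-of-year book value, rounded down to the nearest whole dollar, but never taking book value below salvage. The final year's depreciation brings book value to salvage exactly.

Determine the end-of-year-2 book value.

Depreciable base = $36,706 − $2,300 = $34,406.
Year 1: ⌊$36,706 × 125%/4⌋ = $11,470. Book value $25,236.
Year 2: ⌊$25,236 × 125%/4⌋ = $7,886. Book value $17,350.

$17,350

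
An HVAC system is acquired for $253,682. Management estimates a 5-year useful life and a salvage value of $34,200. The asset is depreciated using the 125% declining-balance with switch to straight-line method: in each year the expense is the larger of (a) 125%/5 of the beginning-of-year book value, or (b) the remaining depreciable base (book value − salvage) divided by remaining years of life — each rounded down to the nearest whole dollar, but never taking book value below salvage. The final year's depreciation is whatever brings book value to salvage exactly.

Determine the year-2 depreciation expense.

Depreciable base = $253,682 − $34,200 = $219,482.
Year 1: DB = ⌊$253,682 × 125%/5⌋ = $63,420; SL = ⌊$219,482/5⌋ = $43,896 → take DB $63,420. Book value $190,262.
Year 2: DB = ⌊$190,262 × 125%/5⌋ = $47,565; SL = ⌊$156,062/4⌋ = $39,015 → take DB $47,565. Book value $142,697.

$47,565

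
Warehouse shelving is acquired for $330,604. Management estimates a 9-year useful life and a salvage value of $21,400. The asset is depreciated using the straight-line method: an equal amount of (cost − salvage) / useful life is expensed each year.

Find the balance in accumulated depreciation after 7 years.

Depreciable base = $330,604 − $21,400 = $309,204.
Annual expense = $309,204 / 9 = $34,356.
End of year 1: book value $296,248.
End of year 2: book value $261,892.
End of year 3: book value $227,536.
End of year 4: book value $193,180.
End of year 5: book value $158,824.
End of year 6: book value $124,468.
End of year 7: book value $90,112.
Accumulated through year 7 = $330,604 − $90,112 = $240,492.

$240,492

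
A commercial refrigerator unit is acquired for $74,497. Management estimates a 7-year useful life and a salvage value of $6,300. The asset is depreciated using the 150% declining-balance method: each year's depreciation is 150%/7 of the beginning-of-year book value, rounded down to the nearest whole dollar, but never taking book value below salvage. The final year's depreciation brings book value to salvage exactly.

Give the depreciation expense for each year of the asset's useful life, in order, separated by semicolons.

$15,963; $12,543; $9,855; $7,743; $6,084; $4,780; $11,229

Depreciable base = $74,497 − $6,300 = $68,197.
Year 1: ⌊$74,497 × 150%/7⌋ = $15,963. Book value $58,534.
Year 2: ⌊$58,534 × 150%/7⌋ = $12,543. Book value $45,991.
Year 3: ⌊$45,991 × 150%/7⌋ = $9,855. Book value $36,136.
Year 4: ⌊$36,136 × 150%/7⌋ = $7,743. Book value $28,393.
Year 5: ⌊$28,393 × 150%/7⌋ = $6,084. Book value $22,309.
Year 6: ⌊$22,309 × 150%/7⌋ = $4,780. Book value $17,529.
Year 7 (final): $17,529 − $6,300 = $11,229. Book value $6,300.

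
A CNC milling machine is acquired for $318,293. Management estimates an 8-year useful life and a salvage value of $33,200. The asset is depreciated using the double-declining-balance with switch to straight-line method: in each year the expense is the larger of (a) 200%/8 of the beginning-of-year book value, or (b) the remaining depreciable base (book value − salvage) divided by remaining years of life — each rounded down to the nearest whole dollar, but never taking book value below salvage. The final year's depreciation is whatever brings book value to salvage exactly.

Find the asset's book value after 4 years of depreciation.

Depreciable base = $318,293 − $33,200 = $285,093.
Year 1: DB = ⌊$318,293 × 200%/8⌋ = $79,573; SL = ⌊$285,093/8⌋ = $35,636 → take DB $79,573. Book value $238,720.
Year 2: DB = ⌊$238,720 × 200%/8⌋ = $59,680; SL = ⌊$205,520/7⌋ = $29,360 → take DB $59,680. Book value $179,040.
Year 3: DB = ⌊$179,040 × 200%/8⌋ = $44,760; SL = ⌊$145,840/6⌋ = $24,306 → take DB $44,760. Book value $134,280.
Year 4: DB = ⌊$134,280 × 200%/8⌋ = $33,570; SL = ⌊$101,080/5⌋ = $20,216 → take DB $33,570. Book value $100,710.

$100,710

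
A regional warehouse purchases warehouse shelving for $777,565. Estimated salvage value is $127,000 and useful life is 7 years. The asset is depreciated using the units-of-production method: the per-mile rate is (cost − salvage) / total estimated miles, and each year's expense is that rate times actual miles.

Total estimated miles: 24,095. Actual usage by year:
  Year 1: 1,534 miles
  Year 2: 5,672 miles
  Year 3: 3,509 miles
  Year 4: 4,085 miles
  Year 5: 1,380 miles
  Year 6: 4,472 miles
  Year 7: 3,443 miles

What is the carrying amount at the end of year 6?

Depreciable base = $777,565 − $127,000 = $650,565.
Rate = $650,565 / 24,095 miles = $27 per mile.
Year 1: 1,534 × $27 = $41,418. Book value $736,147.
Year 2: 5,672 × $27 = $153,144. Book value $583,003.
Year 3: 3,509 × $27 = $94,743. Book value $488,260.
Year 4: 4,085 × $27 = $110,295. Book value $377,965.
Year 5: 1,380 × $27 = $37,260. Book value $340,705.
Year 6: 4,472 × $27 = $120,744. Book value $219,961.

$219,961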